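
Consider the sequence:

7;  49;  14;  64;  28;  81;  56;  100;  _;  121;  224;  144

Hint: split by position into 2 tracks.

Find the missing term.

The terms cycle through 2 interleaved subsequences.
Track A: 7, 14, 28, 56, ?, 224. A geometric progression (common ratio 2).
Track B: 49, 64, 81, 100, 121, 144. Perfect squares starting at 7².
Filling track A at index 5 by its rule yields 112.

112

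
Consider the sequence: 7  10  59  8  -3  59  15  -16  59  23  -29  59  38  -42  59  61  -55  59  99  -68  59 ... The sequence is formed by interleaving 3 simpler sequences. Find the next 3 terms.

160, -81, 59

Split by position mod 3 into 3 tracks.
Stream A: 7, 8, 15, 23, 38, 61, 99 (each term equals the sum of the previous two).
Stream B: 10, -3, -16, -29, -42, -55, -68 (linear: a_n = 23 − 13·n).
Stream C: 59, 59, 59, 59, 59, 59, 59 (constant 59).
Position 22 falls in stream A as its term 8, giving 160.
Position 23 → stream B, term 8 = -81.
The 24th slot belongs to stream C; its 8th term is 59.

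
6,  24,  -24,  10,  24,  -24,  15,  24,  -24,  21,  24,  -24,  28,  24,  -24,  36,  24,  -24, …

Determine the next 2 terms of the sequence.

Reading positions in blocks of 3 reveals the pattern ABB — 2 tracks woven together.
Subsequence A is 6, 10, 15, 21, 28, 36, which is triangular numbers n(n+1)/2 for n = 3, 4, ….
Subsequence B is 24, -24, 24, -24, 24, -24, 24, -24, 24, -24, 24, -24, which is alternating ±24.
Position 19 falls in subsequence A as its term 7, giving 45.
Position 20 falls in subsequence B as its term 13, giving 24.

45, 24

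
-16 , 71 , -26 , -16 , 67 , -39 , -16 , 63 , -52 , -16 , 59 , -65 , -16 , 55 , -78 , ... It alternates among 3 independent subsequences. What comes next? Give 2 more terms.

-16, 51

Split by position mod 3: positions 1, 4, 7, … form one track, and each other residue class forms its own.
Subsequence A: -16, -16, -16, -16, -16 — always -16.
Subsequence B: 71, 67, 63, 59, 55 — arithmetic with common difference −4.
Subsequence C: -26, -39, -52, -65, -78 — arithmetic with common difference −13.
Term 16 comes from subsequence A (its 6th entry): -16.
Position 17 falls in subsequence B as its term 6, giving 51.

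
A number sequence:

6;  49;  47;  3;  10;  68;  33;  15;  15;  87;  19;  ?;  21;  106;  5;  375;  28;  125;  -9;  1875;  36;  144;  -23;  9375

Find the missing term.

Split by position mod 4: positions 1, 5, 9, … form one track, and each other residue class forms its own.
Track A is 6, 10, 15, 21, 28, 36, which is the triangular numbers T_3, T_4, ….
Track B is 49, 68, 87, 106, 125, 144, which is linear: a_n = 30 + 19·n.
Track C is 47, 33, 19, 5, -9, -23, which is linear: a_n = 61 − 14·n.
Track D is 3, 15, ?, 375, 1875, 9375, which is a geometric progression (common ratio 5).
Filling track D at index 3 by its rule yields 75.

75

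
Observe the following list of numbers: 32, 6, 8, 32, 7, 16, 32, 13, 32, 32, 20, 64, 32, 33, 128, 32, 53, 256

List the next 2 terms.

Read the sequence 3 terms at a time; column i is its own pattern.
Subsequence A is 32, 32, 32, 32, 32, 32, which is the constant sequence 32.
Subsequence B is 6, 7, 13, 20, 33, 53, which is a Fibonacci-like recurrence a_n = a_{n-1} + a_{n-2}.
Subsequence C is 8, 16, 32, 64, 128, 256, which is powers 2^3, 2^4, 2^5, ….
Position 19 → subsequence A, term 7 = 32.
Position 20 falls in subsequence B as its term 7, giving 86.

32, 86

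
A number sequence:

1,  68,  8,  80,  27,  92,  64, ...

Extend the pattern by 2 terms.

Odd-indexed and even-indexed terms follow separate rules.
Track A: 1, 8, 27, 64 — perfect cubes starting at 1³.
Track B: 68, 80, 92 — arithmetic, step +12.
Term 8 comes from track B (its 4th entry): 104.
Position 9 falls in track A as its term 5, giving 125.

104, 125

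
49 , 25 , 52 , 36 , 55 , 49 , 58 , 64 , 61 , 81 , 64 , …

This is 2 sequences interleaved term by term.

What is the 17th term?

Positions 1, 3, 5, … form one subsequence and positions 2, 4, 6, … form another.
Track A: 49, 52, 55, 58, 61, 64. Adding 3 each time.
Track B: 25, 36, 49, 64, 81. Consecutive squares n² from n = 5.
Position 17 falls in track A as its term 9, giving 73.

73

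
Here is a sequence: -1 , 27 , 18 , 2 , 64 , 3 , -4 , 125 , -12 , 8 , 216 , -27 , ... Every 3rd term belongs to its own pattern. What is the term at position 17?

Read the sequence 3 terms at a time; column i is its own pattern.
Track A: -1, 2, -4, 8 — a geometric progression (common ratio -2).
Track B: 27, 64, 125, 216 — perfect cubes starting at 3³.
Track C: 18, 3, -12, -27 — arithmetic, step −15.
Position 17 falls in track B as its term 6, giving 512.

512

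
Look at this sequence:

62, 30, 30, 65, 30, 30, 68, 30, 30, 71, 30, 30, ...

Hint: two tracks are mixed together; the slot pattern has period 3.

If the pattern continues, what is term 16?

Reading positions in blocks of 3 reveals the pattern ABB — 2 tracks woven together.
Track A = 62, 65, 68, 71: adding 3 each time.
Track B = 30, 30, 30, 30, 30, 30, 30, 30: the constant sequence 30.
The 16th slot belongs to track A; its 6th term is 77.

77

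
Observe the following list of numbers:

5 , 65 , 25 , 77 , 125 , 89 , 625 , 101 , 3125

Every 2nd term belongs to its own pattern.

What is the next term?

113

Taking every 2nd term gives 2 separate tracks.
Track A: 5, 25, 125, 625, 3125. Geometric, ×5 each step.
Track B: 65, 77, 89, 101. Linear: a_n = 53 + 12·n.
Position 10 falls in track B as its term 5, giving 113.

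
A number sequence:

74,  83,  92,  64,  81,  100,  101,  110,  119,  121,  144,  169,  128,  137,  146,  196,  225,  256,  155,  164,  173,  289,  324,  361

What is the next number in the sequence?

The slot pattern repeats as AAABBB (period 6), so there are 2 interleaved tracks.
Stream A: 74, 83, 92, 101, 110, 119, 128, 137, 146, 155, 164, 173 — arithmetic, step +9.
Stream B: 64, 81, 100, 121, 144, 169, 196, 225, 256, 289, 324, 361 — the squares 8², 9², 10², ….
Position 25 falls in stream A as its term 13, giving 182.

182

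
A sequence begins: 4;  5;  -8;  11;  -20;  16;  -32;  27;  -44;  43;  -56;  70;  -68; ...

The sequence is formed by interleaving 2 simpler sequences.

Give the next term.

Odd-indexed and even-indexed terms follow separate rules.
Track A = 4, -8, -20, -32, -44, -56, -68: subtracting 12 each time.
Track B = 5, 11, 16, 27, 43, 70: a Fibonacci-like recurrence a_n = a_{n-1} + a_{n-2}.
Position 14 falls in track B as its term 7, giving 113.

113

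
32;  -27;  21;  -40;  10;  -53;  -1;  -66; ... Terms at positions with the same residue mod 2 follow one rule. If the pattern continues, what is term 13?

Taking every 2nd term gives 2 separate tracks.
Track A is 32, 21, 10, -1, which is arithmetic with common difference −11.
Track B is -27, -40, -53, -66, which is subtracting 13 each time.
Position 13 falls in track A as its term 7, giving -34.

-34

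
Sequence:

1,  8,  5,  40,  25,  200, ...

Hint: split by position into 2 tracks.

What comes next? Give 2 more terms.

The terms cycle through 2 interleaved subsequences.
Stream A: 1, 5, 25. Successive powers of 5.
Stream B: 8, 40, 200. Multiplying by 5 each time.
Term 7 comes from stream A (its 4th entry): 125.
The 8th slot belongs to stream B; its 4th term is 1000.

125, 1000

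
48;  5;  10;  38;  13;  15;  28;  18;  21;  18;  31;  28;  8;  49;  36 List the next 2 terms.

The terms cycle through 3 interleaved subsequences.
Track A: 48, 38, 28, 18, 8 (subtracting 10 each time).
Track B: 5, 13, 18, 31, 49 (Fibonacci-style (each term is the sum of the two before it)).
Track C: 10, 15, 21, 28, 36 (triangular numbers starting at T_4).
Position 16 → track A, term 6 = -2.
Position 17 falls in track B as its term 6, giving 80.

-2, 80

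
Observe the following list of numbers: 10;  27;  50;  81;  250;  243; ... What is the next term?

Split by position mod 2 into 2 tracks.
Subsequence A: 10, 50, 250 (multiplying by 5 each time).
Subsequence B: 27, 81, 243 (powers of 3).
Term 7 comes from subsequence A (its 4th entry): 1250.

1250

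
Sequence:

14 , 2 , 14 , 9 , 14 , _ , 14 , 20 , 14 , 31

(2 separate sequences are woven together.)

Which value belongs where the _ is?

11

Taking every 2nd term gives 2 separate tracks.
Track A: 14, 14, 14, 14, 14. Always 14.
Track B: 2, 9, ?, 20, 31. Each term equals the sum of the previous two.
Filling track B at index 3 by its rule yields 11.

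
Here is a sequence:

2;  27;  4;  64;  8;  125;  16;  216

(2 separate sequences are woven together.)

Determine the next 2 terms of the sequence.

Taking every 2nd term gives 2 separate tracks.
Subsequence A: 2, 4, 8, 16 — successive powers of 2.
Subsequence B: 27, 64, 125, 216 — the cubes 3³, 4³, 5³, ….
Term 9 comes from subsequence A (its 5th entry): 32.
The 10th slot belongs to subsequence B; its 5th term is 343.

32, 343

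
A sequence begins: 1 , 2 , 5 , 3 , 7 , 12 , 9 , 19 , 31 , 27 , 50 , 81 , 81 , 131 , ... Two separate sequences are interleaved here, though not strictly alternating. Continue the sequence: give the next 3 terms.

212, 243, 343

The slot pattern repeats as ABB (period 3), so there are 2 interleaved tracks.
Track A: 1, 3, 9, 27, 81 — powers 3^0, 3^1, 3^2, ….
Track B: 2, 5, 7, 12, 19, 31, 50, 81, 131 — each term equals the sum of the previous two.
Term 15 comes from track B (its 10th entry): 212.
Term 16 comes from track A (its 6th entry): 243.
Position 17 falls in track B as its term 11, giving 343.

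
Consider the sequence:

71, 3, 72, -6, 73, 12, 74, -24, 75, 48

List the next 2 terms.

76, -96

The terms cycle through 2 interleaved subsequences.
Stream A = 71, 72, 73, 74, 75: arithmetic with common difference +1.
Stream B = 3, -6, 12, -24, 48: multiplying by -2 each time.
Position 11 → stream A, term 6 = 76.
The 12th slot belongs to stream B; its 6th term is -96.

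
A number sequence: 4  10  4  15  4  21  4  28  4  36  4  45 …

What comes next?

4

Taking every 2nd term gives 2 separate tracks.
Track A: 4, 4, 4, 4, 4, 4 (constant 4).
Track B: 10, 15, 21, 28, 36, 45 (the triangular numbers T_4, T_5, …).
Position 13 → track A, term 7 = 4.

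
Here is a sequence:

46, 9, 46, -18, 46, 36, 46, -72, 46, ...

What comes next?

Positions 1, 3, 5, … form one subsequence and positions 2, 4, 6, … form another.
Track A: 46, 46, 46, 46, 46. The constant sequence 46.
Track B: 9, -18, 36, -72. Geometric with ratio -2.
Position 10 falls in track B as its term 5, giving 144.

144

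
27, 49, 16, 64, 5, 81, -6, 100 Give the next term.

-17

Positions 1, 3, 5, … form one subsequence and positions 2, 4, 6, … form another.
Subsequence A is 27, 16, 5, -6, which is linear: a_n = 38 − 11·n.
Subsequence B is 49, 64, 81, 100, which is the squares 7², 8², 9², ….
Position 9 falls in subsequence A as its term 5, giving -17.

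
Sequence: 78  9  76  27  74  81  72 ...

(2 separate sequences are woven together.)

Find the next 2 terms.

243, 70

The terms cycle through 2 interleaved subsequences.
Stream A: 78, 76, 74, 72. Arithmetic, step −2.
Stream B: 9, 27, 81. Powers of 3.
The 8th slot belongs to stream B; its 4th term is 243.
Position 9 falls in stream A as its term 5, giving 70.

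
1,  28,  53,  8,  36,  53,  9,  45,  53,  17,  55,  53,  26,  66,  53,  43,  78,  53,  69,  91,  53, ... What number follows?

112

Split by position mod 3 into 3 tracks.
Subsequence A: 1, 8, 9, 17, 26, 43, 69. Each term equals the sum of the previous two.
Subsequence B: 28, 36, 45, 55, 66, 78, 91. Triangular numbers starting at T_7.
Subsequence C: 53, 53, 53, 53, 53, 53, 53. The constant sequence 53.
Term 22 comes from subsequence A (its 8th entry): 112.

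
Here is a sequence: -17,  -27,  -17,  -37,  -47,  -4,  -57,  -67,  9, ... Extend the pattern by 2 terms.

-77, -87

Reading positions in blocks of 3 reveals the pattern AAB — 2 tracks woven together.
Stream A = -17, -27, -37, -47, -57, -67: subtracting 10 each time.
Stream B = -17, -4, 9: linear: a_n = -30 + 13·n.
Position 10 → stream A, term 7 = -77.
The 11th slot belongs to stream A; its 8th term is -87.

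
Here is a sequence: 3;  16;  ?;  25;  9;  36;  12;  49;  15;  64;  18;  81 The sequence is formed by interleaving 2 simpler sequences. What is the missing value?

Odd-indexed and even-indexed terms follow separate rules.
Stream A = 3, ?, 9, 12, 15, 18: arithmetic with common difference +3.
Stream B = 16, 25, 36, 49, 64, 81: the squares 4², 5², 6², ….
Filling stream A at index 2 by its rule yields 6.

6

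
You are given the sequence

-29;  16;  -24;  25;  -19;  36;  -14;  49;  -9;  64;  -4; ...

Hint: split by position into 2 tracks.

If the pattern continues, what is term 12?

Split by position mod 2 into 2 tracks.
Subsequence A = -29, -24, -19, -14, -9, -4: linear: a_n = -34 + 5·n.
Subsequence B = 16, 25, 36, 49, 64: the squares 4², 5², 6², ….
Term 12 comes from subsequence B (its 6th entry): 81.

81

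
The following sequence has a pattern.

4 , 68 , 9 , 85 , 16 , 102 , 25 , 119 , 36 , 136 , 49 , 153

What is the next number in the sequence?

64

Odd-indexed and even-indexed terms follow separate rules.
Stream A = 4, 9, 16, 25, 36, 49: the squares 2², 3², 4², ….
Stream B = 68, 85, 102, 119, 136, 153: linear: a_n = 51 + 17·n.
The 13th slot belongs to stream A; its 7th term is 64.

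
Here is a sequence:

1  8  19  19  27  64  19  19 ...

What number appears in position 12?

19

Positions follow the repeating pattern AABB; grouping by letter gives 2 tracks.
Track A: 1, 8, 27, 64. Perfect cubes starting at 1³.
Track B: 19, 19, 19, 19. Always 19.
Term 12 comes from track B (its 6th entry): 19.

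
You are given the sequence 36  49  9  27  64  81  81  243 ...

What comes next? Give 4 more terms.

The slot pattern repeats as AABB (period 4), so there are 2 interleaved tracks.
Stream A = 36, 49, 64, 81: consecutive squares n² from n = 6.
Stream B = 9, 27, 81, 243: successive powers of 3.
Term 9 comes from stream A (its 5th entry): 100.
Term 10 comes from stream A (its 6th entry): 121.
Position 11 falls in stream B as its term 5, giving 729.
The 12th slot belongs to stream B; its 6th term is 2187.

100, 121, 729, 2187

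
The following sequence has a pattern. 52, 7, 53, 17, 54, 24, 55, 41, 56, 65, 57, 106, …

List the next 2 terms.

58, 171

Split by position mod 2 into 2 tracks.
Track A: 52, 53, 54, 55, 56, 57 (arithmetic with common difference +1).
Track B: 7, 17, 24, 41, 65, 106 (a Fibonacci-like recurrence a_n = a_{n-1} + a_{n-2}).
The 13th slot belongs to track A; its 7th term is 58.
Position 14 falls in track B as its term 7, giving 171.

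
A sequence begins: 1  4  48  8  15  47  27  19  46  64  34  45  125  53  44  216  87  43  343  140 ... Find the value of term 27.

Taking every 3rd term gives 3 separate tracks.
Track A: 1, 8, 27, 64, 125, 216, 343 — perfect cubes starting at 1³.
Track B: 4, 15, 19, 34, 53, 87, 140 — a Fibonacci-like recurrence a_n = a_{n-1} + a_{n-2}.
Track C: 48, 47, 46, 45, 44, 43 — arithmetic with common difference −1.
Term 27 comes from track C (its 9th entry): 40.

40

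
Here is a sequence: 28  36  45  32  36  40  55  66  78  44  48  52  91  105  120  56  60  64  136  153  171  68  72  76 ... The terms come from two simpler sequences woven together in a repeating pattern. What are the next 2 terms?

Positions follow the repeating pattern AAABBB; grouping by letter gives 2 tracks.
Subsequence A: 28, 36, 45, 55, 66, 78, 91, 105, 120, 136, 153, 171 (the triangular numbers T_7, T_8, …).
Subsequence B: 32, 36, 40, 44, 48, 52, 56, 60, 64, 68, 72, 76 (arithmetic, step +4).
The 25th slot belongs to subsequence A; its 13th term is 190.
Term 26 comes from subsequence A (its 14th entry): 210.

190, 210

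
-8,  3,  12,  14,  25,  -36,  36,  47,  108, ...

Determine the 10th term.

Reading positions in blocks of 3 reveals the pattern AAB — 2 tracks woven together.
Track A = -8, 3, 14, 25, 36, 47: arithmetic with common difference +11.
Track B = 12, -36, 108: geometric with ratio -3.
Position 10 falls in track A as its term 7, giving 58.

58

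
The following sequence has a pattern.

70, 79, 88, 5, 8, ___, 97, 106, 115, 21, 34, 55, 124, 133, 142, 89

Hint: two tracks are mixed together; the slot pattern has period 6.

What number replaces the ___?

13

The slot pattern repeats as AAABBB (period 6), so there are 2 interleaved tracks.
Stream A: 70, 79, 88, 97, 106, 115, 124, 133, 142. Linear: a_n = 61 + 9·n.
Stream B: 5, 8, ?, 21, 34, 55, 89. Fibonacci-style (each term is the sum of the two before it).
The gap is stream B's term 3; the rule gives 13.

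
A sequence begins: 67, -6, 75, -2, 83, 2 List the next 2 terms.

91, 6

Positions 1, 3, 5, … form one subsequence and positions 2, 4, 6, … form another.
Subsequence A: 67, 75, 83. Arithmetic with common difference +8.
Subsequence B: -6, -2, 2. Linear: a_n = -10 + 4·n.
Position 7 falls in subsequence A as its term 4, giving 91.
Position 8 → subsequence B, term 4 = 6.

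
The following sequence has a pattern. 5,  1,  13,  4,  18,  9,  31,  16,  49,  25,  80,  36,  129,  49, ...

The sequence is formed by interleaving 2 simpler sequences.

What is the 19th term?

547

Odd-indexed and even-indexed terms follow separate rules.
Track A = 5, 13, 18, 31, 49, 80, 129: each term equals the sum of the previous two.
Track B = 1, 4, 9, 16, 25, 36, 49: the squares 1², 2², 3², ….
Position 19 → track A, term 10 = 547.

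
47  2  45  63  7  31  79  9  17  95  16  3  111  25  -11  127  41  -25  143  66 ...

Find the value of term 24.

-53

Split by position mod 3: positions 1, 4, 7, … form one track, and each other residue class forms its own.
Track A: 47, 63, 79, 95, 111, 127, 143 — arithmetic with common difference +16.
Track B: 2, 7, 9, 16, 25, 41, 66 — each term equals the sum of the previous two.
Track C: 45, 31, 17, 3, -11, -25 — linear: a_n = 59 − 14·n.
Term 24 comes from track C (its 8th entry): -53.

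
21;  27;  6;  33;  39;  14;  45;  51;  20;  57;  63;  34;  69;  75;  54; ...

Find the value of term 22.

105

Positions follow the repeating pattern AAB; grouping by letter gives 2 tracks.
Track A: 21, 27, 33, 39, 45, 51, 57, 63, 69, 75. Adding 6 each time.
Track B: 6, 14, 20, 34, 54. A Fibonacci-like recurrence a_n = a_{n-1} + a_{n-2}.
Term 22 comes from track A (its 15th entry): 105.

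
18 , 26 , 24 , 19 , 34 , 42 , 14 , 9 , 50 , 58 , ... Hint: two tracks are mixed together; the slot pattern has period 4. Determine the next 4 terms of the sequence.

Positions follow the repeating pattern AABB; grouping by letter gives 2 tracks.
Track A: 18, 26, 34, 42, 50, 58 (adding 8 each time).
Track B: 24, 19, 14, 9 (arithmetic with common difference −5).
The 11th slot belongs to track B; its 5th term is 4.
Term 12 comes from track B (its 6th entry): -1.
Term 13 comes from track A (its 7th entry): 66.
Term 14 comes from track A (its 8th entry): 74.

4, -1, 66, 74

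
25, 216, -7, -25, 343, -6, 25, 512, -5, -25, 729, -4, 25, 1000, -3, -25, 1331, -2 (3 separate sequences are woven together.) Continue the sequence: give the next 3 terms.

25, 1728, -1

Split by position mod 3 into 3 tracks.
Subsequence A: 25, -25, 25, -25, 25, -25 — oscillating between 25 and -25.
Subsequence B: 216, 343, 512, 729, 1000, 1331 — perfect cubes starting at 6³.
Subsequence C: -7, -6, -5, -4, -3, -2 — linear: a_n = -8 + n.
The 19th slot belongs to subsequence A; its 7th term is 25.
Term 20 comes from subsequence B (its 7th entry): 1728.
Term 21 comes from subsequence C (its 7th entry): -1.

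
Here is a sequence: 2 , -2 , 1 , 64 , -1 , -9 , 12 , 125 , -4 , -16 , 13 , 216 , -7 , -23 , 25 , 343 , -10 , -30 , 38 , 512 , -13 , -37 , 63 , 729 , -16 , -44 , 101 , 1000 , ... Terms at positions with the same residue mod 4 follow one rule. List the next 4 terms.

-19, -51, 164, 1331

Split by position mod 4 into 4 tracks.
Track A: 2, -1, -4, -7, -10, -13, -16 — arithmetic with common difference −3.
Track B: -2, -9, -16, -23, -30, -37, -44 — arithmetic with common difference −7.
Track C: 1, 12, 13, 25, 38, 63, 101 — a Fibonacci-like recurrence a_n = a_{n-1} + a_{n-2}.
Track D: 64, 125, 216, 343, 512, 729, 1000 — perfect cubes starting at 4³.
Position 29 → track A, term 8 = -19.
Position 30 falls in track B as its term 8, giving -51.
Position 31 → track C, term 8 = 164.
Term 32 comes from track D (its 8th entry): 1331.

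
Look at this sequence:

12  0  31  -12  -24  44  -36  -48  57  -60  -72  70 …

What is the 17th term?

-120

Reading positions in blocks of 3 reveals the pattern AAB — 2 tracks woven together.
Subsequence A: 12, 0, -12, -24, -36, -48, -60, -72 — arithmetic with common difference −12.
Subsequence B: 31, 44, 57, 70 — linear: a_n = 18 + 13·n.
Position 17 falls in subsequence A as its term 12, giving -120.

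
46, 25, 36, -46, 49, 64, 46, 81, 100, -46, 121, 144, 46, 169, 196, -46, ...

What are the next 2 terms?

Reading positions in blocks of 3 reveals the pattern ABB — 2 tracks woven together.
Stream A = 46, -46, 46, -46, 46, -46: the oscillation 46·(−1)^(n+1).
Stream B = 25, 36, 49, 64, 81, 100, 121, 144, 169, 196: perfect squares starting at 5².
Position 17 falls in stream B as its term 11, giving 225.
Position 18 falls in stream B as its term 12, giving 256.

225, 256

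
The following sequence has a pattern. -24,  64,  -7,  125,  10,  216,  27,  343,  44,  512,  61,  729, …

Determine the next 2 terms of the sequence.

78, 1000

Taking every 2nd term gives 2 separate tracks.
Track A = -24, -7, 10, 27, 44, 61: arithmetic with common difference +17.
Track B = 64, 125, 216, 343, 512, 729: the cubes 4³, 5³, 6³, ….
Position 13 → track A, term 7 = 78.
The 14th slot belongs to track B; its 7th term is 1000.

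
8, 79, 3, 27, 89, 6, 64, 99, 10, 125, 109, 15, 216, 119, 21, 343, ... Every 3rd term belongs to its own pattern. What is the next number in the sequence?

Split by position mod 3: positions 1, 4, 7, … form one track, and each other residue class forms its own.
Track A = 8, 27, 64, 125, 216, 343: perfect cubes starting at 2³.
Track B = 79, 89, 99, 109, 119: arithmetic with common difference +10.
Track C = 3, 6, 10, 15, 21: triangular numbers starting at T_2.
Position 17 → track B, term 6 = 129.

129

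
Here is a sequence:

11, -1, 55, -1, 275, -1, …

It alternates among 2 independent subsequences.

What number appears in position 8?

-1

Split by position mod 2 into 2 tracks.
Track A is 11, 55, 275, which is a geometric progression (common ratio 5).
Track B is -1, -1, -1, which is the constant sequence -1.
Position 8 falls in track B as its term 4, giving -1.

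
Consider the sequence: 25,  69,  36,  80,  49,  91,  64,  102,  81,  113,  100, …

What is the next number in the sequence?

124

Odd-indexed and even-indexed terms follow separate rules.
Stream A: 25, 36, 49, 64, 81, 100. Consecutive squares n² from n = 5.
Stream B: 69, 80, 91, 102, 113. Arithmetic with common difference +11.
Position 12 falls in stream B as its term 6, giving 124.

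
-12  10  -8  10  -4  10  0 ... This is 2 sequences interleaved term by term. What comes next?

Odd-indexed and even-indexed terms follow separate rules.
Track A: -12, -8, -4, 0 (linear: a_n = -16 + 4·n).
Track B: 10, 10, 10 (constant 10).
Position 8 falls in track B as its term 4, giving 10.

10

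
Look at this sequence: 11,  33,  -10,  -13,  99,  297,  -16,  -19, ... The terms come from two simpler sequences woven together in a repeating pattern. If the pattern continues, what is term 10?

Positions follow the repeating pattern AABB; grouping by letter gives 2 tracks.
Track A is 11, 33, 99, 297, which is a geometric progression (common ratio 3).
Track B is -10, -13, -16, -19, which is linear: a_n = -7 − 3·n.
Position 10 → track A, term 6 = 2673.

2673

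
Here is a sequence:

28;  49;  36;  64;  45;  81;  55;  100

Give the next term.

66

Odd-indexed and even-indexed terms follow separate rules.
Subsequence A = 28, 36, 45, 55: triangular numbers starting at T_7.
Subsequence B = 49, 64, 81, 100: the squares 7², 8², 9², ….
Position 9 falls in subsequence A as its term 5, giving 66.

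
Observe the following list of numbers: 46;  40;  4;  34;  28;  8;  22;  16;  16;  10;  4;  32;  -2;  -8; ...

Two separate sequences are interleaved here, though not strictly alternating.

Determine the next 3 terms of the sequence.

64, -14, -20

The slot pattern repeats as AAB (period 3), so there are 2 interleaved tracks.
Track A: 46, 40, 34, 28, 22, 16, 10, 4, -2, -8 — arithmetic with common difference −6.
Track B: 4, 8, 16, 32 — successive powers of 2.
Position 15 → track B, term 5 = 64.
Term 16 comes from track A (its 11th entry): -14.
Term 17 comes from track A (its 12th entry): -20.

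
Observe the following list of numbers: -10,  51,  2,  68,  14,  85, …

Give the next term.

Odd-indexed and even-indexed terms follow separate rules.
Track A: -10, 2, 14 (linear: a_n = -22 + 12·n).
Track B: 51, 68, 85 (arithmetic with common difference +17).
Position 7 falls in track A as its term 4, giving 26.

26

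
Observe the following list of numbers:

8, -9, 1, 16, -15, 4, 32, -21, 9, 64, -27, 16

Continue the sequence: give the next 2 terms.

Split by position mod 3 into 3 tracks.
Track A: 8, 16, 32, 64 (successive powers of 2).
Track B: -9, -15, -21, -27 (linear: a_n = -3 − 6·n).
Track C: 1, 4, 9, 16 (consecutive squares n² from n = 1).
Position 13 falls in track A as its term 5, giving 128.
The 14th slot belongs to track B; its 5th term is -33.

128, -33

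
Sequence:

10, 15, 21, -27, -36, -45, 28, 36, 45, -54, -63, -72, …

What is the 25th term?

136

Positions follow the repeating pattern AAABBB; grouping by letter gives 2 tracks.
Stream A is 10, 15, 21, 28, 36, 45, which is triangular numbers starting at T_4.
Stream B is -27, -36, -45, -54, -63, -72, which is arithmetic, step −9.
Term 25 comes from stream A (its 13th entry): 136.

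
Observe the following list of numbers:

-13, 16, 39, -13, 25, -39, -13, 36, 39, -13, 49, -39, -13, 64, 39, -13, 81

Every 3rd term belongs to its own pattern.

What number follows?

-39

Split by position mod 3: positions 1, 4, 7, … form one track, and each other residue class forms its own.
Track A: -13, -13, -13, -13, -13, -13. Constant -13.
Track B: 16, 25, 36, 49, 64, 81. Perfect squares starting at 4².
Track C: 39, -39, 39, -39, 39. Oscillating between 39 and -39.
Term 18 comes from track C (its 6th entry): -39.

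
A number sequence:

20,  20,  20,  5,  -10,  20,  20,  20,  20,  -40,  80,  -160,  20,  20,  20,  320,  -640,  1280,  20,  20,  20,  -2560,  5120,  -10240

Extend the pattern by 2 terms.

Positions follow the repeating pattern AAABBB; grouping by letter gives 2 tracks.
Track A: 20, 20, 20, 20, 20, 20, 20, 20, 20, 20, 20, 20. The constant sequence 20.
Track B: 5, -10, 20, -40, 80, -160, 320, -640, 1280, -2560, 5120, -10240. Geometric with ratio -2.
Position 25 falls in track A as its term 13, giving 20.
Position 26 → track A, term 14 = 20.

20, 20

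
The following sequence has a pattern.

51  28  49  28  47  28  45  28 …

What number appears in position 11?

41

Odd-indexed and even-indexed terms follow separate rules.
Track A is 51, 49, 47, 45, which is linear: a_n = 53 − 2·n.
Track B is 28, 28, 28, 28, which is always 28.
Position 11 → track A, term 6 = 41.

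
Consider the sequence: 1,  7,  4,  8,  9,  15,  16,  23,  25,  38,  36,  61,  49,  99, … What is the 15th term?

The terms cycle through 2 interleaved subsequences.
Track A is 1, 4, 9, 16, 25, 36, 49, which is consecutive squares n² from n = 1.
Track B is 7, 8, 15, 23, 38, 61, 99, which is Fibonacci-style (each term is the sum of the two before it).
Term 15 comes from track A (its 8th entry): 64.

64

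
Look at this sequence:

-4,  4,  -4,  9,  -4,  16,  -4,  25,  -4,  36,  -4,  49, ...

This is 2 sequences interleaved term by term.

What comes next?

The terms cycle through 2 interleaved subsequences.
Subsequence A: -4, -4, -4, -4, -4, -4. Constant -4.
Subsequence B: 4, 9, 16, 25, 36, 49. Perfect squares starting at 2².
The 13th slot belongs to subsequence A; its 7th term is -4.

-4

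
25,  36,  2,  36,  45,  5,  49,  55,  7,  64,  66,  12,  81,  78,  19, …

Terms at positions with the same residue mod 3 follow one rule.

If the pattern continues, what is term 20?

105

Split by position mod 3 into 3 tracks.
Track A is 25, 36, 49, 64, 81, which is consecutive squares n² from n = 5.
Track B is 36, 45, 55, 66, 78, which is triangular numbers n(n+1)/2 for n = 8, 9, ….
Track C is 2, 5, 7, 12, 19, which is a Fibonacci-like recurrence a_n = a_{n-1} + a_{n-2}.
Position 20 falls in track B as its term 7, giving 105.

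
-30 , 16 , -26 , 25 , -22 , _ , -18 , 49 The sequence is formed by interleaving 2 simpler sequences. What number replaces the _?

36

The terms cycle through 2 interleaved subsequences.
Subsequence A: -30, -26, -22, -18 (adding 4 each time).
Subsequence B: 16, 25, ?, 49 (consecutive squares n² from n = 4).
So the missing entry in subsequence B is 36.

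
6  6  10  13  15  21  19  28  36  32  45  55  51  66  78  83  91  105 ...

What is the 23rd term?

The slot pattern repeats as ABB (period 3), so there are 2 interleaved tracks.
Track A is 6, 13, 19, 32, 51, 83, which is a Fibonacci-like recurrence a_n = a_{n-1} + a_{n-2}.
Track B is 6, 10, 15, 21, 28, 36, 45, 55, 66, 78, 91, 105, which is triangular numbers starting at T_3.
Position 23 → track B, term 15 = 153.

153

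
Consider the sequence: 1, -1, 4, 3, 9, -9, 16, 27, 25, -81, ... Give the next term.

Positions 1, 3, 5, … form one subsequence and positions 2, 4, 6, … form another.
Track A: 1, 4, 9, 16, 25. Perfect squares starting at 1².
Track B: -1, 3, -9, 27, -81. Geometric, ×-3 each step.
Position 11 falls in track A as its term 6, giving 36.

36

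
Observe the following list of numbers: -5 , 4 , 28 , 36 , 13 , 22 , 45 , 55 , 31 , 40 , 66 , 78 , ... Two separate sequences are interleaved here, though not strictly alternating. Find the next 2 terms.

Positions follow the repeating pattern AABB; grouping by letter gives 2 tracks.
Track A: -5, 4, 13, 22, 31, 40 (linear: a_n = -14 + 9·n).
Track B: 28, 36, 45, 55, 66, 78 (triangular numbers n(n+1)/2 for n = 7, 8, …).
Term 13 comes from track A (its 7th entry): 49.
Position 14 falls in track A as its term 8, giving 58.

49, 58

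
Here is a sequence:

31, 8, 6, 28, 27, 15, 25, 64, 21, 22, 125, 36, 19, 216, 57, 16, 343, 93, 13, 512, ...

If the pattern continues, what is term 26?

Split by position mod 3 into 3 tracks.
Stream A is 31, 28, 25, 22, 19, 16, 13, which is arithmetic with common difference −3.
Stream B is 8, 27, 64, 125, 216, 343, 512, which is consecutive cubes n³ from n = 2.
Stream C is 6, 15, 21, 36, 57, 93, which is a Fibonacci-like recurrence a_n = a_{n-1} + a_{n-2}.
The 26th slot belongs to stream B; its 9th term is 1000.

1000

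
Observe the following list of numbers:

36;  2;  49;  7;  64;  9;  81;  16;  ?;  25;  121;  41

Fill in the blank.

100

Split by position mod 2 into 2 tracks.
Track A: 36, 49, 64, 81, ?, 121 — perfect squares starting at 6².
Track B: 2, 7, 9, 16, 25, 41 — Fibonacci-style (each term is the sum of the two before it).
The gap is track A's term 5; the rule gives 100.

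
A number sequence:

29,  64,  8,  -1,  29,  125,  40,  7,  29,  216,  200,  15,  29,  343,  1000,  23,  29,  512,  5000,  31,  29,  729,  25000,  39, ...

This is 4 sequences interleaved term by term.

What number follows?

29

Taking every 4th term gives 4 separate tracks.
Track A: 29, 29, 29, 29, 29, 29. Constant 29.
Track B: 64, 125, 216, 343, 512, 729. Perfect cubes starting at 4³.
Track C: 8, 40, 200, 1000, 5000, 25000. Multiplying by 5 each time.
Track D: -1, 7, 15, 23, 31, 39. Arithmetic with common difference +8.
The 25th slot belongs to track A; its 7th term is 29.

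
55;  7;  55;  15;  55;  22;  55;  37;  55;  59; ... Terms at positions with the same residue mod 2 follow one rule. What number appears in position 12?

Positions 1, 3, 5, … form one subsequence and positions 2, 4, 6, … form another.
Track A: 55, 55, 55, 55, 55 (constant 55).
Track B: 7, 15, 22, 37, 59 (a Fibonacci-like recurrence a_n = a_{n-1} + a_{n-2}).
The 12th slot belongs to track B; its 6th term is 96.

96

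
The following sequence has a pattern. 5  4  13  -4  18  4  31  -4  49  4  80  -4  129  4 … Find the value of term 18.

4

The terms cycle through 2 interleaved subsequences.
Track A: 5, 13, 18, 31, 49, 80, 129. Fibonacci-style (each term is the sum of the two before it).
Track B: 4, -4, 4, -4, 4, -4, 4. Alternating ±4.
Position 18 falls in track B as its term 9, giving 4.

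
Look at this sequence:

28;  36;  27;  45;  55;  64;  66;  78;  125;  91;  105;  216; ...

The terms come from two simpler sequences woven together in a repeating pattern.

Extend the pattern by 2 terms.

120, 136

Positions follow the repeating pattern AAB; grouping by letter gives 2 tracks.
Track A = 28, 36, 45, 55, 66, 78, 91, 105: triangular numbers starting at T_7.
Track B = 27, 64, 125, 216: consecutive cubes n³ from n = 3.
Position 13 → track A, term 9 = 120.
The 14th slot belongs to track A; its 10th term is 136.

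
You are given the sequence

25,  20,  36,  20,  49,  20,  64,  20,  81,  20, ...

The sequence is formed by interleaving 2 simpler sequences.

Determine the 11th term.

Positions 1, 3, 5, … form one subsequence and positions 2, 4, 6, … form another.
Subsequence A = 25, 36, 49, 64, 81: perfect squares starting at 5².
Subsequence B = 20, 20, 20, 20, 20: the constant sequence 20.
The 11th slot belongs to subsequence A; its 6th term is 100.

100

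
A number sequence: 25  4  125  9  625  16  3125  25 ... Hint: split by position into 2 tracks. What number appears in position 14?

Positions 1, 3, 5, … form one subsequence and positions 2, 4, 6, … form another.
Track A: 25, 125, 625, 3125 (powers of 5).
Track B: 4, 9, 16, 25 (perfect squares starting at 2²).
Term 14 comes from track B (its 7th entry): 64.

64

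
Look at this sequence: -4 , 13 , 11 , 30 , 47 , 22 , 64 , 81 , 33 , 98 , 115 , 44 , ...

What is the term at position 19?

200

Positions follow the repeating pattern AAB; grouping by letter gives 2 tracks.
Subsequence A is -4, 13, 30, 47, 64, 81, 98, 115, which is arithmetic, step +17.
Subsequence B is 11, 22, 33, 44, which is arithmetic with common difference +11.
Position 19 → subsequence A, term 13 = 200.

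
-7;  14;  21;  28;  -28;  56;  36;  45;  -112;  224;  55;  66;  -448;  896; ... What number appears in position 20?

120

Positions follow the repeating pattern AABB; grouping by letter gives 2 tracks.
Track A: -7, 14, -28, 56, -112, 224, -448, 896 — geometric, ×-2 each step.
Track B: 21, 28, 36, 45, 55, 66 — triangular numbers n(n+1)/2 for n = 6, 7, ….
Term 20 comes from track B (its 10th entry): 120.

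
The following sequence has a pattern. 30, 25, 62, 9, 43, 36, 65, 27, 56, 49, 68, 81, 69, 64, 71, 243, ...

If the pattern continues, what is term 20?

729

Split by position mod 4: positions 1, 5, 9, … form one track, and each other residue class forms its own.
Track A = 30, 43, 56, 69: arithmetic with common difference +13.
Track B = 25, 36, 49, 64: perfect squares starting at 5².
Track C = 62, 65, 68, 71: arithmetic, step +3.
Track D = 9, 27, 81, 243: a geometric progression (common ratio 3).
Position 20 falls in track D as its term 5, giving 729.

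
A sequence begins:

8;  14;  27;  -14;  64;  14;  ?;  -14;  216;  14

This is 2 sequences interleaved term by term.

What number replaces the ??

125

Positions 1, 3, 5, … form one subsequence and positions 2, 4, 6, … form another.
Track A: 8, 27, 64, ?, 216 — consecutive cubes n³ from n = 2.
Track B: 14, -14, 14, -14, 14 — alternating ±14.
So the missing entry in track A is 125.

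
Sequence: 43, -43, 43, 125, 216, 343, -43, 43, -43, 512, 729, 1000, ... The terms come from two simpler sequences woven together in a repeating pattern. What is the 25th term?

Reading positions in blocks of 6 reveals the pattern AAABBB — 2 tracks woven together.
Subsequence A: 43, -43, 43, -43, 43, -43. Alternating ±43.
Subsequence B: 125, 216, 343, 512, 729, 1000. Consecutive cubes n³ from n = 5.
Position 25 falls in subsequence A as its term 13, giving 43.

43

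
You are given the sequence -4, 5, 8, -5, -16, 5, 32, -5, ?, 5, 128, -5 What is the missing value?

Odd-indexed and even-indexed terms follow separate rules.
Track A: -4, 8, -16, 32, ?, 128 (geometric, ×-2 each step).
Track B: 5, -5, 5, -5, 5, -5 (the oscillation 5·(−1)^(n+1)).
Track A's pattern makes the blank -64.

-64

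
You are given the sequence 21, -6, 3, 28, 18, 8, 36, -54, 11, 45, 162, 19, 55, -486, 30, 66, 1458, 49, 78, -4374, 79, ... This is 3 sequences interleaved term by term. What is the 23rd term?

13122

The terms cycle through 3 interleaved subsequences.
Subsequence A: 21, 28, 36, 45, 55, 66, 78. Triangular numbers n(n+1)/2 for n = 6, 7, ….
Subsequence B: -6, 18, -54, 162, -486, 1458, -4374. Geometric with ratio -3.
Subsequence C: 3, 8, 11, 19, 30, 49, 79. A Fibonacci-like recurrence a_n = a_{n-1} + a_{n-2}.
The 23rd slot belongs to subsequence B; its 8th term is 13122.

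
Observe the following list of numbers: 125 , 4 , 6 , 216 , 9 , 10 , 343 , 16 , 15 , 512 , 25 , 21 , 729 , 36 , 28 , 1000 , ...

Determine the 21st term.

Split by position mod 3 into 3 tracks.
Track A = 125, 216, 343, 512, 729, 1000: the cubes 5³, 6³, 7³, ….
Track B = 4, 9, 16, 25, 36: consecutive squares n² from n = 2.
Track C = 6, 10, 15, 21, 28: triangular numbers starting at T_3.
Term 21 comes from track C (its 7th entry): 45.

45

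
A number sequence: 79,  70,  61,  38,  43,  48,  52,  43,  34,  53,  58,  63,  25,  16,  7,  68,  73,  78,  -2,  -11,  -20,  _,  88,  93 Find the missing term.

Positions follow the repeating pattern AAABBB; grouping by letter gives 2 tracks.
Track A is 79, 70, 61, 52, 43, 34, 25, 16, 7, -2, -11, -20, which is subtracting 9 each time.
Track B is 38, 43, 48, 53, 58, 63, 68, 73, 78, ?, 88, 93, which is linear: a_n = 33 + 5·n.
Filling track B at index 10 by its rule yields 83.

83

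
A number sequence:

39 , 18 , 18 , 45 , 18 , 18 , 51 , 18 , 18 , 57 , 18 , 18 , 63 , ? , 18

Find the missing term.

18

The slot pattern repeats as ABB (period 3), so there are 2 interleaved tracks.
Track A: 39, 45, 51, 57, 63. Adding 6 each time.
Track B: 18, 18, 18, 18, 18, 18, 18, 18, ?, 18. The constant sequence 18.
The gap is track B's term 9; the rule gives 18.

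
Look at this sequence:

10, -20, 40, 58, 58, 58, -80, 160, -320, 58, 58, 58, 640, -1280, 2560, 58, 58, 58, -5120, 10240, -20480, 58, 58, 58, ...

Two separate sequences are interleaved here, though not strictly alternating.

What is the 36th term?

Positions follow the repeating pattern AAABBB; grouping by letter gives 2 tracks.
Track A: 10, -20, 40, -80, 160, -320, 640, -1280, 2560, -5120, 10240, -20480 — multiplying by -2 each time.
Track B: 58, 58, 58, 58, 58, 58, 58, 58, 58, 58, 58, 58 — the constant sequence 58.
Position 36 → track B, term 18 = 58.

58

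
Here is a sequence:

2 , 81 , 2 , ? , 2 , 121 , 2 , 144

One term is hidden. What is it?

100

Positions 1, 3, 5, … form one subsequence and positions 2, 4, 6, … form another.
Track A = 2, 2, 2, 2: always 2.
Track B = 81, ?, 121, 144: consecutive squares n² from n = 9.
The gap is track B's term 2; the rule gives 100.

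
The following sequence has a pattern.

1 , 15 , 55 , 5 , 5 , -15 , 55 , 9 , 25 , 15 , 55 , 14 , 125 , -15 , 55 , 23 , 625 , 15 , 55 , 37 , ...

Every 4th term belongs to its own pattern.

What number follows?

Split by position mod 4: positions 1, 5, 9, … form one track, and each other residue class forms its own.
Track A is 1, 5, 25, 125, 625, which is successive powers of 5.
Track B is 15, -15, 15, -15, 15, which is oscillating between 15 and -15.
Track C is 55, 55, 55, 55, 55, which is always 55.
Track D is 5, 9, 14, 23, 37, which is each term equals the sum of the previous two.
The 21st slot belongs to track A; its 6th term is 3125.

3125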